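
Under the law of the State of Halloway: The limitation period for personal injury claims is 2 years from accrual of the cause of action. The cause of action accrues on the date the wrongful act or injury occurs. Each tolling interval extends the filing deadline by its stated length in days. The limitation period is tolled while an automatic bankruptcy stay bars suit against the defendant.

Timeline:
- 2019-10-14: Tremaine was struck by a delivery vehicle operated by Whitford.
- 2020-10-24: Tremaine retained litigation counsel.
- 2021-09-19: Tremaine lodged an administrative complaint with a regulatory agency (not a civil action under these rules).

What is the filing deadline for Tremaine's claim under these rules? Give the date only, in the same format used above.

The claim accrued on 2019-10-14, when the wrongful act occurred.
Adding the 2 years base period to 2019-10-14 gives a deadline of 2021-10-14, before any tolling.
None of the other events listed affects the running of the period under the stated rules.

2021-10-14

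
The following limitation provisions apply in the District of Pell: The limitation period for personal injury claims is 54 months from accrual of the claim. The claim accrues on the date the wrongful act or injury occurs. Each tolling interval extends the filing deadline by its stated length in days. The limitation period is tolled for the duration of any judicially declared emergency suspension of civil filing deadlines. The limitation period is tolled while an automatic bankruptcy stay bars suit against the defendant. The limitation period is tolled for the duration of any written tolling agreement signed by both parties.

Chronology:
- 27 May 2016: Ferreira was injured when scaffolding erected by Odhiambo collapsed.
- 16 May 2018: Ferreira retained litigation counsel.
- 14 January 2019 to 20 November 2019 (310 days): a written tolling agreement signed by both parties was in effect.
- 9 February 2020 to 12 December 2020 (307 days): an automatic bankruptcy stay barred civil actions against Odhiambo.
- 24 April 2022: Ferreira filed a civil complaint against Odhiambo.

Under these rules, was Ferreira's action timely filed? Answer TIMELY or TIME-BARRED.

The claim accrued on 27 May 2016, the date of the act.
Adding the 54 months base period to 27 May 2016 gives a deadline of 27 November 2020, before any tolling.
The written tolling agreement from 14 January 2019 to 20 November 2019 tolled the period for 310 days, extending the deadline to 3 October 2021.
The period was tolled for 307 days by the automatic bankruptcy stay (9 February 2020 to 12 December 2020), pushing the deadline to 6 August 2022.
The other events in the timeline have no effect on the limitation period under the stated rules.
Filing on 24 April 2022 beat the 6 August 2022 deadline — the action is timely.

TIMELY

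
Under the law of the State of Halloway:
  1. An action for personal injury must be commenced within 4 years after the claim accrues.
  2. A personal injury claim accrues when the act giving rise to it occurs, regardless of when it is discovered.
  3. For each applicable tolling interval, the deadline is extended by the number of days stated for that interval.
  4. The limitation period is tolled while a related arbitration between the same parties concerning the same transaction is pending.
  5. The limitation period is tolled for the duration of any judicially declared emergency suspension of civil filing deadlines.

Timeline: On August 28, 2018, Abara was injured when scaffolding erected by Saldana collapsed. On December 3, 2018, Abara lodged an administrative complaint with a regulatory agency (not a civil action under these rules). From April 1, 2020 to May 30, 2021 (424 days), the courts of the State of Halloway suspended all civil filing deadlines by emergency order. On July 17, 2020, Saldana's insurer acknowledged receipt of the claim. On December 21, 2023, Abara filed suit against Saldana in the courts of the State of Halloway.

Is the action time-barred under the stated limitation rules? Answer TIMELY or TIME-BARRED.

The claim accrued on August 28, 2018, when the wrongful act occurred.
The untolled deadline — 4 years after August 28, 2018 — is August 28, 2022.
The period was tolled for 424 days by the emergency suspension of filing deadlines (April 1, 2020 to May 30, 2021), pushing the deadline to October 26, 2023.
The other events in the timeline have no effect on the limitation period under the stated rules.
The December 21, 2023 filing falls after the October 26, 2023 deadline; the claim is time-barred.

TIME-BARRED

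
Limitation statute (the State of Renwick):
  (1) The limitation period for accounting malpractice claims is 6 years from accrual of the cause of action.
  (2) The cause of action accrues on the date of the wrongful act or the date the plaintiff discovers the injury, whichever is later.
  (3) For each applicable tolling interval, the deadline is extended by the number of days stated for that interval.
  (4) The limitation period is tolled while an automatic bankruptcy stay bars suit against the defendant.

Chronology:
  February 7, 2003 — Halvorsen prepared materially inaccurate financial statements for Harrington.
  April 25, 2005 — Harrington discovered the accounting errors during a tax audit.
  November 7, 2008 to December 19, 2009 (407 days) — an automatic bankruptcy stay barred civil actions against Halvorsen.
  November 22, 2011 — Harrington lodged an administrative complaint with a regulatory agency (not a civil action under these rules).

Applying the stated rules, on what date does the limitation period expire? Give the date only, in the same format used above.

June 5, 2012

The claim accrued on April 25, 2005 — the later of the February 7, 2003 act and the April 25, 2005 discovery.
The untolled deadline — 6 years after April 25, 2005 — is April 25, 2011.
Because the automatic bankruptcy stay ran from November 7, 2008 to December 19, 2009, the deadline is extended by 407 days to June 5, 2012.
Nothing else in the chronology tolls or restarts the period.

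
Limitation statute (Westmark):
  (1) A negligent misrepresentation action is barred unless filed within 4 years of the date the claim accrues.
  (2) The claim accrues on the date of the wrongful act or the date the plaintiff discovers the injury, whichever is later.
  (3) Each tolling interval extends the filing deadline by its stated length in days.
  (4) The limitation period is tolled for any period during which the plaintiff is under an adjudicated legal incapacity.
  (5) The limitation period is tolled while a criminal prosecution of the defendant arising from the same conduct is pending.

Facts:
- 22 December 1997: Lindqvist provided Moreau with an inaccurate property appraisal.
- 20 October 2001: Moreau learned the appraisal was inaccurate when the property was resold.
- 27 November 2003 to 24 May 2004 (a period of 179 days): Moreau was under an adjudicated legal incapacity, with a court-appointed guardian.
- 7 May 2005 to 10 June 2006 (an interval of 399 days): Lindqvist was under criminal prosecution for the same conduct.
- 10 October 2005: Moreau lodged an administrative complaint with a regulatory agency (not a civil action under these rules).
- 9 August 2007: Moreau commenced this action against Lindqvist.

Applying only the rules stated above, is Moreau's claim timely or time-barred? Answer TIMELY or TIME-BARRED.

TIME-BARRED

The claim accrued on 20 October 2001 — the later of the 22 December 1997 act and the 20 October 2001 discovery.
The untolled deadline — 4 years after 20 October 2001 — is 20 October 2005.
The plaintiff's legal incapacity from 27 November 2003 to 24 May 2004 tolled the period for 179 days, extending the deadline to 17 April 2006.
The pending criminal prosecution from 7 May 2005 to 10 June 2006 tolled the period for 399 days, extending the deadline to 21 May 2007.
The other events in the timeline have no effect on the limitation period under the stated rules.
Moreau filed on 9 August 2007, after the 21 May 2007 deadline, so the action is time-barred.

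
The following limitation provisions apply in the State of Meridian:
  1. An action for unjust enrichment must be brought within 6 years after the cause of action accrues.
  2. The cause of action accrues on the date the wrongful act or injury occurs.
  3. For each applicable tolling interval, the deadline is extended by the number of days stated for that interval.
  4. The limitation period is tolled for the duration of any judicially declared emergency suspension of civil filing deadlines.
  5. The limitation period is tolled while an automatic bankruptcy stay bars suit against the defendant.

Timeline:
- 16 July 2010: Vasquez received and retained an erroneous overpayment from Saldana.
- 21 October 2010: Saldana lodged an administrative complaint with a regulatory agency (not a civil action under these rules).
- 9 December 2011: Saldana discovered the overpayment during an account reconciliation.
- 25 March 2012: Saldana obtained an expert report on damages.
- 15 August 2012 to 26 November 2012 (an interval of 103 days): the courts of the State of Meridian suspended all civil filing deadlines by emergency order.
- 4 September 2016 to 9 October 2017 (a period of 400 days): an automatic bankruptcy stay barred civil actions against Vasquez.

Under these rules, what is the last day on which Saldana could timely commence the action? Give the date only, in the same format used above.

1 December 2017

Accrual is governed by the date of the act, so the period began to run on 16 July 2010; the later discovery on 9 December 2011 is irrelevant under the stated rule.
Adding the 6 years base period to 16 July 2010 gives a deadline of 16 July 2016, before any tolling.
Because the emergency suspension of filing deadlines ran from 15 August 2012 to 26 November 2012, the deadline is extended by 103 days to 27 October 2016.
The automatic bankruptcy stay from 4 September 2016 to 9 October 2017 tolled the period for 400 days, extending the deadline to 1 December 2017.
The other events in the timeline have no effect on the limitation period under the stated rules.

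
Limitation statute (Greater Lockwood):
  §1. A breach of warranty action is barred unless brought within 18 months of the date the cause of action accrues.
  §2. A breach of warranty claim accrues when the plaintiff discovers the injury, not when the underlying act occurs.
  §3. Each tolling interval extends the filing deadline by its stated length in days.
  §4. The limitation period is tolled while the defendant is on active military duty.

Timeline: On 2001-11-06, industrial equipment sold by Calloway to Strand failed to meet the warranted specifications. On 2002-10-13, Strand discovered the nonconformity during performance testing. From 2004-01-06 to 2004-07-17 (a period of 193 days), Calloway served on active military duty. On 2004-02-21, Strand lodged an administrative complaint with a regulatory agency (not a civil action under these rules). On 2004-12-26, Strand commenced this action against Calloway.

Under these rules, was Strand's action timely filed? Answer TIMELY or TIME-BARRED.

The claim did not accrue until Strand discovered the injury on 2002-10-13; the 2001-11-06 act date does not start the clock under the stated rule.
Adding the 18 months base period to 2002-10-13 gives a deadline of 2004-04-13, before any tolling.
The period was tolled for 193 days by the defendant's active military service (2004-01-06 to 2004-07-17), pushing the deadline to 2004-10-23.
Nothing else in the chronology tolls or restarts the period.
The 2004-12-26 filing falls after the 2004-10-23 deadline; the claim is time-barred.

TIME-BARRED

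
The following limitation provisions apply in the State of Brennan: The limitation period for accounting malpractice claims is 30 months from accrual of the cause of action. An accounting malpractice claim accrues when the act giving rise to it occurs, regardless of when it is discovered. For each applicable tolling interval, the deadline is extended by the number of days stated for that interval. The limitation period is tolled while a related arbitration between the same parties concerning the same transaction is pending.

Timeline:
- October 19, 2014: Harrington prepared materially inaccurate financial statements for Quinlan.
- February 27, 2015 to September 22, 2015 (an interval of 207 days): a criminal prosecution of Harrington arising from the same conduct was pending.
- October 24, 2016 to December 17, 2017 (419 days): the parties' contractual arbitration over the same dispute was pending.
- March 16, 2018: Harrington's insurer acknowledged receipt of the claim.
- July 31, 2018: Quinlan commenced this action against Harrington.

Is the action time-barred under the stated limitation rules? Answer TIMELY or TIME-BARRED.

TIME-BARRED

The claim accrued on October 19, 2014, when the wrongful act occurred.
30 months from October 19, 2014 is April 19, 2017.
The pending related arbitration from October 24, 2016 to December 17, 2017 tolled the period for 419 days, extending the deadline to June 12, 2018.
Although a criminal prosecution ran from February 27, 2015 to September 22, 2015, the stated rules do not make that a tolling event, so it is disregarded.
The other events in the timeline have no effect on the limitation period under the stated rules.
The July 31, 2018 filing falls after the June 12, 2018 deadline; the claim is time-barred.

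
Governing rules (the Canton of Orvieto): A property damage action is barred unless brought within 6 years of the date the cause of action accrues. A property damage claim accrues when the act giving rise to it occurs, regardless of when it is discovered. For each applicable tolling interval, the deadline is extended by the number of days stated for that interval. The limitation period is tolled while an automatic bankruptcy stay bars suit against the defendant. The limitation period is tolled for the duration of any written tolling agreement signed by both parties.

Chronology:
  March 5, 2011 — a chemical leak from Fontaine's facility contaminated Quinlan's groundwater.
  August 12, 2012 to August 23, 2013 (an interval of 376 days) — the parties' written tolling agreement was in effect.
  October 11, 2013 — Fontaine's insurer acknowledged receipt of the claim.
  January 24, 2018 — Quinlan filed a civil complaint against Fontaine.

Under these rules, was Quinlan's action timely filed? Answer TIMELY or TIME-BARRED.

The cause of action accrued on March 5, 2011, the date of the act.
Adding the 6 years base period to March 5, 2011 gives a deadline of March 5, 2017, before any tolling.
The period was tolled for 376 days by the written tolling agreement (August 12, 2012 to August 23, 2013), pushing the deadline to March 16, 2018.
None of the other events listed affects the running of the period under the stated rules.
Filing on January 24, 2018 beat the March 16, 2018 deadline — the action is timely.

TIMELY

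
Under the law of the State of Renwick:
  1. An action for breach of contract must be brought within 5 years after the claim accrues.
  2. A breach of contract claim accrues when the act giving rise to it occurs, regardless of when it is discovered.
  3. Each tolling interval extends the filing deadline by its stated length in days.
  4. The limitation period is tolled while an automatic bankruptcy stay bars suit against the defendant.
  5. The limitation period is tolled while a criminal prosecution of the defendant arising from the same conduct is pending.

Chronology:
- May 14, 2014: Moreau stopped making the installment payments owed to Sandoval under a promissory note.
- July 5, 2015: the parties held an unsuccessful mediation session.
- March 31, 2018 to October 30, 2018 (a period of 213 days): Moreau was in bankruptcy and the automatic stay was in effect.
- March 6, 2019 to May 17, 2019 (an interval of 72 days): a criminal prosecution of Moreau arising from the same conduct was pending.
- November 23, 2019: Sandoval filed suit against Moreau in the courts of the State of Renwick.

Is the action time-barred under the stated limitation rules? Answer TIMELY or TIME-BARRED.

TIMELY

The claim accrued on May 14, 2014, the date of the act.
The untolled deadline — 5 years after May 14, 2014 — is May 14, 2019.
The automatic bankruptcy stay from March 31, 2018 to October 30, 2018 tolled the period for 213 days, extending the deadline to December 13, 2019.
The pending criminal prosecution from March 6, 2019 to May 17, 2019 tolled the period for 72 days, extending the deadline to February 23, 2020.
None of the other events listed affects the running of the period under the stated rules.
Filing on November 23, 2019 beat the February 23, 2020 deadline — the action is timely.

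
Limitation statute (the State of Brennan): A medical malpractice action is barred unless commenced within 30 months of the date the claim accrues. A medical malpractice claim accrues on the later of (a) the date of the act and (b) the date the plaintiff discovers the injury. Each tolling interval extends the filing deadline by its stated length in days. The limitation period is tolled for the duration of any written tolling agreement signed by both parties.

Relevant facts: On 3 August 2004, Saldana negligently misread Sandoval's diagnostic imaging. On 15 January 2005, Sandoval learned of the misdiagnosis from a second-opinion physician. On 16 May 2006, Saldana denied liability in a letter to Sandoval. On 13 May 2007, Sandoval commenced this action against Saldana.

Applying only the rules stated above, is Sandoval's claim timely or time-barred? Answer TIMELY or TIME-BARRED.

TIMELY

Because discovery on 15 January 2005 post-dates the 3 August 2004 act, accrual under the later-of rule falls on 15 January 2005.
The untolled deadline — 30 months after 15 January 2005 — is 15 July 2007.
The other events in the timeline have no effect on the limitation period under the stated rules.
The 13 May 2007 filing precedes the 15 July 2007 deadline; the claim is timely.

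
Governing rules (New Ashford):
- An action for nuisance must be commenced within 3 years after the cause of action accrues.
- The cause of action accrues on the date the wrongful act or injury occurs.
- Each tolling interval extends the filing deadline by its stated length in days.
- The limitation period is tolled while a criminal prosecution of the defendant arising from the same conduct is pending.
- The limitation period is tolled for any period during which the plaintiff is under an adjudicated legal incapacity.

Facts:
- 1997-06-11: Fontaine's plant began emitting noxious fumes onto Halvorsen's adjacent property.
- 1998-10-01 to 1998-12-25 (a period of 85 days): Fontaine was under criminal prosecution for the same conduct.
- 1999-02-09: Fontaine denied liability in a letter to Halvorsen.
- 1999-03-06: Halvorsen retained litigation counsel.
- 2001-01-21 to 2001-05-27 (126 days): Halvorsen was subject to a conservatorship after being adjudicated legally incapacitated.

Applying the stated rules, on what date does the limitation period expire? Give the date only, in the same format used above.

2000-09-04

The cause of action accrued on 1997-06-11, the date of the act.
Adding the 3 years base period to 1997-06-11 gives a deadline of 2000-06-11, before any tolling.
The pending criminal prosecution from 1998-10-01 to 1998-12-25 tolled the period for 85 days, extending the deadline to 2000-09-04.
The plaintiff's legal incapacity from 2001-01-21 to 2001-05-27 began after the period had already run on 2000-09-04, so it has no tolling effect.
The other events in the timeline have no effect on the limitation period under the stated rules.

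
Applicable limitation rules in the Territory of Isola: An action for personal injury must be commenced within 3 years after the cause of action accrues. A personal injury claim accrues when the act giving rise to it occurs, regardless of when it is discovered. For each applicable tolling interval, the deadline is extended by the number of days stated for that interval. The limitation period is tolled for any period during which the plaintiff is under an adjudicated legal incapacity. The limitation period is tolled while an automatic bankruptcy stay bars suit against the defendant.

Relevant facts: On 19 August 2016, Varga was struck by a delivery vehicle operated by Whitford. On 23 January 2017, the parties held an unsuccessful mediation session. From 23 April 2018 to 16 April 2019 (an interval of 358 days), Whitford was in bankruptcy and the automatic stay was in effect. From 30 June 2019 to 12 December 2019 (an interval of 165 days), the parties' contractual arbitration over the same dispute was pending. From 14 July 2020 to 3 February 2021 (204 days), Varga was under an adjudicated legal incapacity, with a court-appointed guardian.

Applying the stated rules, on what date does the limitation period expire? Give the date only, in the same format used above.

3 March 2021

The cause of action accrued on 19 August 2016, the date of the act.
Adding the 3 years base period to 19 August 2016 gives a deadline of 19 August 2019, before any tolling.
The period was tolled for 358 days by the automatic bankruptcy stay (23 April 2018 to 16 April 2019), pushing the deadline to 11 August 2020.
The plaintiff's legal incapacity from 14 July 2020 to 3 February 2021 tolled the period for 204 days, extending the deadline to 3 March 2021.
The pending related arbitration from 30 June 2019 to 12 December 2019 does not toll the period, because no stated rule makes a pending arbitration a tolling event.
None of the other events listed affects the running of the period under the stated rules.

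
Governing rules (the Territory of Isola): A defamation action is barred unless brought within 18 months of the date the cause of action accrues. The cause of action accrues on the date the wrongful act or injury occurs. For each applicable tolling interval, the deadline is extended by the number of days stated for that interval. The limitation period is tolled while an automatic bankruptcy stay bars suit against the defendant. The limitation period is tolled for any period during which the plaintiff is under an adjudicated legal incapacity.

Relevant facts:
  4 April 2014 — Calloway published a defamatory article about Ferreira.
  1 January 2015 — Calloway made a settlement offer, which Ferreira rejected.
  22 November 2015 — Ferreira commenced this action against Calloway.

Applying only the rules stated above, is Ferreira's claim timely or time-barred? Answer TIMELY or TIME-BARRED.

The limitation period began to run on 4 April 2014.
The untolled deadline — 18 months after 4 April 2014 — is 4 October 2015.
The other events in the timeline have no effect on the limitation period under the stated rules.
The 22 November 2015 filing falls after the 4 October 2015 deadline; the claim is time-barred.

TIME-BARRED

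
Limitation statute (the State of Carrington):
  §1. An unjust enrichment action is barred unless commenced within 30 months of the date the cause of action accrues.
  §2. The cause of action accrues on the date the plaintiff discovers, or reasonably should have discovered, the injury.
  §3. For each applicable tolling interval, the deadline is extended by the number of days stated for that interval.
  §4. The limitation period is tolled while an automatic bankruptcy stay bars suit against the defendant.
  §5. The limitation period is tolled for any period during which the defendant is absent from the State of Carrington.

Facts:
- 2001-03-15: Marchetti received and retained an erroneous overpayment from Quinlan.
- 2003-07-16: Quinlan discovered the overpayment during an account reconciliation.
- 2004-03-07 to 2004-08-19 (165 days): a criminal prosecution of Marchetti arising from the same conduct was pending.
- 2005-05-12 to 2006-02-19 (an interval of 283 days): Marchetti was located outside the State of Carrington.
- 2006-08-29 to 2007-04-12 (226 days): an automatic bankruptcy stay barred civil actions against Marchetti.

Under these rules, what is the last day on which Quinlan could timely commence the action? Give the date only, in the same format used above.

2007-06-09

Accrual is tied to discovery, so the period began on 2003-07-16 rather than on 2001-03-15 when the act occurred.
Adding the 30 months base period to 2003-07-16 gives a deadline of 2006-01-16, before any tolling.
Because the defendant's absence from the jurisdiction ran from 2005-05-12 to 2006-02-19, the deadline is extended by 283 days to 2006-10-26.
The automatic bankruptcy stay from 2006-08-29 to 2007-04-12 tolled the period for 226 days, extending the deadline to 2007-06-09.
The pending criminal prosecution from 2004-03-07 to 2004-08-19 does not toll the period, because no stated rule makes a criminal prosecution a tolling event.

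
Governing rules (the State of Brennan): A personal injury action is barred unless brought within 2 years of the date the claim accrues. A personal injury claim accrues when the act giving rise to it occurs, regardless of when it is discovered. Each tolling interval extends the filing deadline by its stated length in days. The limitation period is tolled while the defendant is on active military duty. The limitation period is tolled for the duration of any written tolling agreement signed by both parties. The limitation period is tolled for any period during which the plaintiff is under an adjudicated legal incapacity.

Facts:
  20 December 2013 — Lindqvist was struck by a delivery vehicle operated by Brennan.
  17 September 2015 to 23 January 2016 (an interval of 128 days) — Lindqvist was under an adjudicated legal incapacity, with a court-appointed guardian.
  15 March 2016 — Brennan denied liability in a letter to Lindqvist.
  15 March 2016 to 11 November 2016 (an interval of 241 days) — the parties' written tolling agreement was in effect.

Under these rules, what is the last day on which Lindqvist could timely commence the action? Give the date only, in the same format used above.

The claim accrued on 20 December 2013, when the wrongful act occurred.
Adding the 2 years base period to 20 December 2013 gives a deadline of 20 December 2015, before any tolling.
The plaintiff's legal incapacity from 17 September 2015 to 23 January 2016 tolled the period for 128 days, extending the deadline to 26 April 2016.
The period was tolled for 241 days by the written tolling agreement (15 March 2016 to 11 November 2016), pushing the deadline to 23 December 2016.
The other events in the timeline have no effect on the limitation period under the stated rules.

23 December 2016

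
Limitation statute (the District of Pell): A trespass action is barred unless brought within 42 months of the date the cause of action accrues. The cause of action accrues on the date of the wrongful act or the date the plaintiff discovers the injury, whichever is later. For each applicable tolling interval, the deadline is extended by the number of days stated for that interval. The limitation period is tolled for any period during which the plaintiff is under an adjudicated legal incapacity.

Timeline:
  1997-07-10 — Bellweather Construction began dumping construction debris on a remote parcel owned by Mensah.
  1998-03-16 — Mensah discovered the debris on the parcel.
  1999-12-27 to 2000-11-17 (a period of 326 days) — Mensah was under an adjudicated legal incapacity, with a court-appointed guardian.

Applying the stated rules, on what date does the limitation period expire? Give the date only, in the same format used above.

Taking the later of the act (1997-07-10) and discovery (1998-03-16), the claim accrued on 1998-03-16.
42 months from 1998-03-16 is 2001-09-16.
The period was tolled for 326 days by the plaintiff's legal incapacity (1999-12-27 to 2000-11-17), pushing the deadline to 2002-08-08.

2002-08-08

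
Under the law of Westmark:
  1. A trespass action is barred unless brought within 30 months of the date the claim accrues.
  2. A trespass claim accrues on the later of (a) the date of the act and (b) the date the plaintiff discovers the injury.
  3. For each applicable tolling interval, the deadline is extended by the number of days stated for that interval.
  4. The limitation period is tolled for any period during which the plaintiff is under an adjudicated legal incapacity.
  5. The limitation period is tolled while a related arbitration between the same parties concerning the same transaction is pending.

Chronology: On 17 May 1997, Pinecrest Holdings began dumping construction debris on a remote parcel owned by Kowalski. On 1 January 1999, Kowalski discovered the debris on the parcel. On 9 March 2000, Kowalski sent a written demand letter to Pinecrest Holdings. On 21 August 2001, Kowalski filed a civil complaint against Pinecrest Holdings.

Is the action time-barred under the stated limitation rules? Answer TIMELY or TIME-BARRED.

TIME-BARRED

Taking the later of the act (17 May 1997) and discovery (1 January 1999), the claim accrued on 1 January 1999.
Adding the 30 months base period to 1 January 1999 gives a deadline of 1 July 2001, before any tolling.
Nothing else in the chronology tolls or restarts the period.
The 21 August 2001 filing falls after the 1 July 2001 deadline; the claim is time-barred.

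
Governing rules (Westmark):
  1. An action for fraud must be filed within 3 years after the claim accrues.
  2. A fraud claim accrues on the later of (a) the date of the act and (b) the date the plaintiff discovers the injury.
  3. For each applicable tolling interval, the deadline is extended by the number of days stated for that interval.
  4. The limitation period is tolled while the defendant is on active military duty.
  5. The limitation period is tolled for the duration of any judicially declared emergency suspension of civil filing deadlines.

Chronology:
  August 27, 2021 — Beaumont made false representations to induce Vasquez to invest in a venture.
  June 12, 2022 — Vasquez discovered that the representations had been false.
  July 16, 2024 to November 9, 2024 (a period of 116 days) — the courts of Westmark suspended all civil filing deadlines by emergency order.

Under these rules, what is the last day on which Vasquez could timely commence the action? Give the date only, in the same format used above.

October 6, 2025

The claim accrued on June 12, 2022 — the later of the August 27, 2021 act and the June 12, 2022 discovery.
Adding the 3 years base period to June 12, 2022 gives a deadline of June 12, 2025, before any tolling.
The emergency suspension of filing deadlines from July 16, 2024 to November 9, 2024 tolled the period for 116 days, extending the deadline to October 6, 2025.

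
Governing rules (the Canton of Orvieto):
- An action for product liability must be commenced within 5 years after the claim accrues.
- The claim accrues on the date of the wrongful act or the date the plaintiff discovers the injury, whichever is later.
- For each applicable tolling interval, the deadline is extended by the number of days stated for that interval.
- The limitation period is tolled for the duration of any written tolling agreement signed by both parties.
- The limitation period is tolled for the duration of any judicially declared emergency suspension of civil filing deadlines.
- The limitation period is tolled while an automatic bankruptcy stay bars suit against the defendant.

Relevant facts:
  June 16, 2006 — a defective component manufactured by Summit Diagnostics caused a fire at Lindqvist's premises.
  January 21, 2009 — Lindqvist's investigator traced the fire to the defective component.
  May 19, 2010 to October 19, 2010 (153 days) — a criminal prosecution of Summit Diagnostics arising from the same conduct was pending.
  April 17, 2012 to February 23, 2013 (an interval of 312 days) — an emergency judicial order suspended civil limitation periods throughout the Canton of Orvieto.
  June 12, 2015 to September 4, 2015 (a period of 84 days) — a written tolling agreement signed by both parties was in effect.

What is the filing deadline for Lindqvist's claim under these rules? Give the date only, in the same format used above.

November 29, 2014

Taking the later of the act (June 16, 2006) and discovery (January 21, 2009), the claim accrued on January 21, 2009.
Adding the 5 years base period to January 21, 2009 gives a deadline of January 21, 2014, before any tolling.
The period was tolled for 312 days by the emergency suspension of filing deadlines (April 17, 2012 to February 23, 2013), pushing the deadline to November 29, 2014.
By the time the written tolling agreement began on June 12, 2015, the limitation period had already expired on November 29, 2014; that interval cannot revive it.
The pending criminal prosecution from May 19, 2010 to October 19, 2010 does not toll the period, because no stated rule makes a criminal prosecution a tolling event.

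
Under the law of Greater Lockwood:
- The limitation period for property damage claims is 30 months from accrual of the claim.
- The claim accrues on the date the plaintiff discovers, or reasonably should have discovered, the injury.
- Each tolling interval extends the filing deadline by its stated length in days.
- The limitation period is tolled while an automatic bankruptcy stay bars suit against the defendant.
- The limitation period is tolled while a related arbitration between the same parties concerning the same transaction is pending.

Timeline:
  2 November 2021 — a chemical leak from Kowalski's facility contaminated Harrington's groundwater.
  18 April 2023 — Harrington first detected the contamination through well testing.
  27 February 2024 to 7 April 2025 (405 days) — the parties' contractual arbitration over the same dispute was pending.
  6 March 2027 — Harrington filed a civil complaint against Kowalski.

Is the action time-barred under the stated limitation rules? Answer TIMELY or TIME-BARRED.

TIME-BARRED

Under the discovery rule, the claim accrued on 18 April 2023, when Harrington discovered the injury — not on the 2 November 2021 date of the underlying act.
30 months from 18 April 2023 is 18 October 2025.
The period was tolled for 405 days by the pending related arbitration (27 February 2024 to 7 April 2025), pushing the deadline to 27 November 2026.
The 6 March 2027 filing falls after the 27 November 2026 deadline; the claim is time-barred.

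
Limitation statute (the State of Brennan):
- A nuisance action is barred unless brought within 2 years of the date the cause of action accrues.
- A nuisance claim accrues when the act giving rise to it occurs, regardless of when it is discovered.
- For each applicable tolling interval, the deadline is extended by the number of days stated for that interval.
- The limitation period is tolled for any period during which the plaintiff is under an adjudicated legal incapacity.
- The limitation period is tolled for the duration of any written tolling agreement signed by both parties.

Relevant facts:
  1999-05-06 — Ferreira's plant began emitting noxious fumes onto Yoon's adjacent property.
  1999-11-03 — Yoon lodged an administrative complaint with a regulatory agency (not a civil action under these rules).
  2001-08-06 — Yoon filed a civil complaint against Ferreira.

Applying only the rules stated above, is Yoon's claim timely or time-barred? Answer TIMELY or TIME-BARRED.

TIME-BARRED

The cause of action accrued on 1999-05-06, the date of the act.
Adding the 2 years base period to 1999-05-06 gives a deadline of 2001-05-06, before any tolling.
Nothing else in the chronology tolls or restarts the period.
Filing on 2001-08-06 missed the 2001-05-06 deadline — the action is time-barred.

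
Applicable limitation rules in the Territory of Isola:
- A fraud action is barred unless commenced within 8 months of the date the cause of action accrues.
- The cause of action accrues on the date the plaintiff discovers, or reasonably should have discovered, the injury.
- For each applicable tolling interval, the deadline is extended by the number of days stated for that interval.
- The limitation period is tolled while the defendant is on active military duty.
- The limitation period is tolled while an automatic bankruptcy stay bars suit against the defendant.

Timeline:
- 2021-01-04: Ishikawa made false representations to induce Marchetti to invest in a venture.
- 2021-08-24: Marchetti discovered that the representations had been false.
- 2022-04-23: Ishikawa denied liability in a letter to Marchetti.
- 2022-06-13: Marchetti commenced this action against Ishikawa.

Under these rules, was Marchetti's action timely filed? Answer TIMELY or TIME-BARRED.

TIME-BARRED

Accrual is tied to discovery, so the period began on 2021-08-24 rather than on 2021-01-04 when the act occurred.
The untolled deadline — 8 months after 2021-08-24 — is 2022-04-24.
None of the other events listed affects the running of the period under the stated rules.
The 2022-06-13 filing falls after the 2022-04-24 deadline; the claim is time-barred.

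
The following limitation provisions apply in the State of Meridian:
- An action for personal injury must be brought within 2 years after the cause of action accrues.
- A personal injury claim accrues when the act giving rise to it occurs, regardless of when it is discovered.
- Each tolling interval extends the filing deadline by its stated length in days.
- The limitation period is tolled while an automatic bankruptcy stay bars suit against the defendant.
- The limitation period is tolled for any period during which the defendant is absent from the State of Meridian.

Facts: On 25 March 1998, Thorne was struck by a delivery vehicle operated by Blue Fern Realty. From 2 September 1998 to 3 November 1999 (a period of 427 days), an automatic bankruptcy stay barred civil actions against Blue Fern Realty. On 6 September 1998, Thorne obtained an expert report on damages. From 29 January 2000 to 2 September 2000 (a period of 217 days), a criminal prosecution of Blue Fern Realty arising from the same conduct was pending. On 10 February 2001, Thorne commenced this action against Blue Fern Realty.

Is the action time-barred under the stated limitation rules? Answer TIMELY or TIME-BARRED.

The limitation period began to run on 25 March 1998.
2 years from 25 March 1998 is 25 March 2000.
The automatic bankruptcy stay from 2 September 1998 to 3 November 1999 tolled the period for 427 days, extending the deadline to 26 May 2001.
No stated provision tolls the period for a criminal prosecution, so the interval from 29 January 2000 to 2 September 2000 has no effect on the deadline.
The other events in the timeline have no effect on the limitation period under the stated rules.
The 10 February 2001 filing precedes the 26 May 2001 deadline; the claim is timely.

TIMELY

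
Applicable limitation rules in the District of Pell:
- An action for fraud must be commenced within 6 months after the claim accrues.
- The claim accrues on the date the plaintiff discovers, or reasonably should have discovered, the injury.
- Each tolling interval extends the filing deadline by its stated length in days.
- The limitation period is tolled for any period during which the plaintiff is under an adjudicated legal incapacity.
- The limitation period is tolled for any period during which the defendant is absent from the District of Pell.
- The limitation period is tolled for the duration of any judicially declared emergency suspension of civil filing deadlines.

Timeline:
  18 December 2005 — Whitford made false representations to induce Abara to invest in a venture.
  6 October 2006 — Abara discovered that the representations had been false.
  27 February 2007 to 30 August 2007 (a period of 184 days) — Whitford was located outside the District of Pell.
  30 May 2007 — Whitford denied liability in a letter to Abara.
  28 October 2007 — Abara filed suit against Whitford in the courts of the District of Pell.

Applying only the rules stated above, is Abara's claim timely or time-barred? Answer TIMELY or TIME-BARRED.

Accrual is tied to discovery, so the period began on 6 October 2006 rather than on 18 December 2005 when the act occurred.
6 months from 6 October 2006 is 6 April 2007.
Because the defendant's absence from the jurisdiction ran from 27 February 2007 to 30 August 2007, the deadline is extended by 184 days to 7 October 2007.
The other events in the timeline have no effect on the limitation period under the stated rules.
The 28 October 2007 filing falls after the 7 October 2007 deadline; the claim is time-barred.

TIME-BARRED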